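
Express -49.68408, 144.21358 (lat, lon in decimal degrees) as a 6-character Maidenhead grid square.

Offset from 180°W / 90°S: lon 324.2136°, lat 40.3159°.
Field: lon ⌊324.2136/20⌋ = 16 → Q; lat ⌊40.3159/10⌋ = 4 → E.
Square: lon ⌊4.2136/2⌋ = 2; lat ⌊0.3159/1⌋ = 0.
Subsquare: lon ⌊0.2136/0.0833333⌋ = 2 → c; lat ⌊0.3159/0.0416667⌋ = 7 → h.

QE20ch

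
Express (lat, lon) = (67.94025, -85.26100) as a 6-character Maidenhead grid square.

EP77iw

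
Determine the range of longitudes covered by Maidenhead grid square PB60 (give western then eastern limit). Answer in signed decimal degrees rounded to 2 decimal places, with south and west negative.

132.00, 134.00

Field P=15, B=1: +15·20° lon, +1·10° lat → SW at lon 120°, lat -80°.
Square 6, 0: +6·2° lon, +0·1° lat → SW at lon 132°, lat -80°.
Cell spans 2° lon × 1° lat.
west 132.00, east 134.00.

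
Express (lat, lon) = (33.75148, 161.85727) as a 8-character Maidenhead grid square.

Offset from 180°W / 90°S: lon 341.85727°, lat 123.75148°.
Field: lon ⌊341.85727/20⌋ = 17 → R; lat ⌊123.75148/10⌋ = 12 → M.
Square: lon ⌊1.85727/2⌋ = 0; lat ⌊3.75148/1⌋ = 3.
Subsquare: lon ⌊1.85727/0.0833333⌋ = 22 → w; lat ⌊0.75148/0.0416667⌋ = 18 → s.
Extended square: lon ⌊0.02394/0.00833333⌋ = 2; lat ⌊0.00148/0.00416667⌋ = 0.

RM03ws20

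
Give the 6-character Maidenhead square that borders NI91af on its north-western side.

NI81xg

Longitude subsquare a = 0; −1 → -1, wraps to 23 = x, carry into square.
Longitude square 9; −1 → 8.
Latitude subsquare f = 5; +1 → 6 = g.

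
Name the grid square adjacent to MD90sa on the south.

Latitude subsquare a = 0; −1 → -1, wraps to 23 = x, carry into square.
Latitude square 0; −1 → -1, wraps to 9, carry into field.
Latitude field D = 3; −1 → 2 = C.
The longitude characters are unchanged.

MC99sx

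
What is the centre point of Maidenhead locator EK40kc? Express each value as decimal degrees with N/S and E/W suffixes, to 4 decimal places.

10.1042° N, 91.1250° W

Field E=4, K=10: +4·20° lon, +10·10° lat → SW at lon -100°, lat 10°.
Square 4, 0: +4·2° lon, +0·1° lat → SW at lon -92°, lat 10°.
Subsquare k=10, c=2: +10·0.0833333° lon, +2·0.0416667° lat → SW at lon -91.1667°, lat 10.0833°.
Cell spans 0.0833333° lon × 0.0416667° lat. Centre is SW corner plus half of each.
latitude 10.1042° N, longitude 91.1250° W.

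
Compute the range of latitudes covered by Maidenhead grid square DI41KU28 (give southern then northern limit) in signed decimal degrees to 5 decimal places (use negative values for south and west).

-8.13333, -8.12917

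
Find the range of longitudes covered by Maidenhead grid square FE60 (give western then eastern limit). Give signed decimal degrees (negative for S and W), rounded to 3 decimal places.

-68.000, -66.000

Field F=5, E=4: +5·20° lon, +4·10° lat → SW at lon -80°, lat -50°.
Square 6, 0: +6·2° lon, +0·1° lat → SW at lon -68°, lat -50°.
Cell spans 2° lon × 1° lat.
west -68.000, east -66.000.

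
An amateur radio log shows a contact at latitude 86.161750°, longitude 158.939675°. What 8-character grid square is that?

QR96ld28

Offset from 180°W / 90°S: lon 338.93967°, lat 176.16175°.
Field: 338.93967/20 → 16 → Q, 176.16175/10 → 17 → R; chars QR.
Square: 18.93967/2 → 9, 6.16175/1 → 6; chars 96.
Subsquare: 0.93967/0.0833333 → 11 → l, 0.16175/0.0416667 → 3 → d; chars ld.
Extended square: 0.02301/0.00833333 → 2, 0.03675/0.00416667 → 8; chars 28.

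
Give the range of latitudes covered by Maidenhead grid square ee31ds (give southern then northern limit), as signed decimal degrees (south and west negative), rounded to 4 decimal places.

Field E=4, E=4: +4·20° lon, +4·10° lat → SW at lon -100°, lat -50°.
Square 3, 1: +3·2° lon, +1·1° lat → SW at lon -94°, lat -49°.
Subsquare d=3, s=18: +3·0.0833333° lon, +18·0.0416667° lat → SW at lon -93.75°, lat -48.25°.
Cell spans 0.0833333° lon × 0.0416667° lat.
south -48.2500, north -48.2083.

-48.2500, -48.2083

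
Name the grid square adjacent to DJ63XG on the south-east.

Longitude subsquare x = 23; +1 → 24, wraps to 0 = a, carry into square.
Longitude square 6; +1 → 7.
Latitude subsquare g = 6; −1 → 5 = f.

DJ73af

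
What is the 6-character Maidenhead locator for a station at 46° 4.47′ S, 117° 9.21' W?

DE13kw

Add 180° to longitude and 90° to latitude: 62.8465, 43.9255.
Field: lon ⌊62.8465/20⌋ = 3 → D; lat ⌊43.9255/10⌋ = 4 → E.
Square: lon ⌊2.8465/2⌋ = 1; lat ⌊3.9255/1⌋ = 3.
Subsquare: lon ⌊0.8465/0.0833333⌋ = 10 → k; lat ⌊0.9255/0.0416667⌋ = 22 → w.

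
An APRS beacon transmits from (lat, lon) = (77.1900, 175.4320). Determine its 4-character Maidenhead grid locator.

RQ77

Shift to the Maidenhead origin (180°W, 90°S): lon 355.43, lat 167.19.
Field: lon ⌊355.43/20⌋ = 17 → R; lat ⌊167.19/10⌋ = 16 → Q.
Square: lon ⌊15.43/2⌋ = 7; lat ⌊7.19/1⌋ = 7.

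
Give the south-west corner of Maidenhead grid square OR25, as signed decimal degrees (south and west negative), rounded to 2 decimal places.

Field O=14, R=17: +14·20° lon, +17·10° lat → SW at lon 100°, lat 80°.
Square 2, 5: +2·2° lon, +5·1° lat → SW at lon 104°, lat 85°.
latitude 85.00, longitude 104.00.

85.00, 104.00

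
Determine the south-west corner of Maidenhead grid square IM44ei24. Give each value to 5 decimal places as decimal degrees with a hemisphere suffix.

34.35000° N, 11.65000° W

Field I=8, M=12: +8·20° lon, +12·10° lat → SW at lon -20°, lat 30°.
Square 4, 4: +4·2° lon, +4·1° lat → SW at lon -12°, lat 34°.
Subsquare e=4, i=8: +4·0.0833333° lon, +8·0.0416667° lat → SW at lon -11.6667°, lat 34.3333°.
Extended square 2, 4: +2·0.00833333° lon, +4·0.00416667° lat → SW at lon -11.65°, lat 34.35°.
latitude 34.35000° N, longitude 11.65000° W.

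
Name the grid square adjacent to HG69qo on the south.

HG69qn

Latitude subsquare o = 14; −1 → 13 = n.
The longitude characters are unchanged.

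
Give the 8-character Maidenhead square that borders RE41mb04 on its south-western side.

RE41lb93

Longitude extended square 0; −1 → -1, wraps to 9, carry into subsquare.
Longitude subsquare m = 12; −1 → 11 = l.
Latitude extended square 4; −1 → 3.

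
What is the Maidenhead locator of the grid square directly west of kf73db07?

Longitude extended square 0; −1 → -1, wraps to 9, carry into subsquare.
Longitude subsquare d = 3; −1 → 2 = c.
The latitude characters are unchanged.

KF73cb97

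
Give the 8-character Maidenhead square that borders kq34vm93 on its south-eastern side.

Longitude extended square 9; +1 → 10, wraps to 0, carry into subsquare.
Longitude subsquare v = 21; +1 → 22 = w.
Latitude extended square 3; −1 → 2.

KQ34wm02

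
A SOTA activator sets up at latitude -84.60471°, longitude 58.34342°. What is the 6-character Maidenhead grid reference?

Shift to the Maidenhead origin (180°W, 90°S): lon 238.3434, lat 5.3953.
Field (20°×10°, letters A–R): 238.3434/20 → 11 → L, 5.3953/10 → 0 → A; chars LA.
Square (2°×1°, digits 0–9): 18.3434/2 → 9, 5.3953/1 → 5; chars 95.
Subsquare (5′×2.5′, letters a–x): 0.3434/0.0833333 → 4 → e, 0.3953/0.0416667 → 9 → j; chars ej.

LA95ej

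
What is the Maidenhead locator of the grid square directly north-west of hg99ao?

HG89xp

Longitude subsquare a = 0; −1 → -1, wraps to 23 = x, carry into square.
Longitude square 9; −1 → 8.
Latitude subsquare o = 14; +1 → 15 = p.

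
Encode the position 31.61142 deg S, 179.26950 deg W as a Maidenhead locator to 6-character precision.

AF08ij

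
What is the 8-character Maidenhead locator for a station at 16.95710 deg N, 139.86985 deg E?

PK96ww49

Shift to the Maidenhead origin (180°W, 90°S): lon 319.86985, lat 106.95710.
Field: lon ⌊319.86985/20⌋ = 15 → P; lat ⌊106.95710/10⌋ = 10 → K.
Square: lon ⌊19.86985/2⌋ = 9; lat ⌊6.95710/1⌋ = 6.
Subsquare: lon ⌊1.86985/0.0833333⌋ = 22 → w; lat ⌊0.95710/0.0416667⌋ = 22 → w.
Extended square: lon ⌊0.03652/0.00833333⌋ = 4; lat ⌊0.04043/0.00416667⌋ = 9.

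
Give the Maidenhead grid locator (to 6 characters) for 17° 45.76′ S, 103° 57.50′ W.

DH82af

Shift to the Maidenhead origin (180°W, 90°S): lon 76.0417, lat 72.2373.
Field: 76.0417/20 → 3 → D, 72.2373/10 → 7 → H; chars DH.
Square: 16.0417/2 → 8, 2.2373/1 → 2; chars 82.
Subsquare: 0.0417/0.0833333 → 0 → a, 0.2373/0.0416667 → 5 → f; chars af.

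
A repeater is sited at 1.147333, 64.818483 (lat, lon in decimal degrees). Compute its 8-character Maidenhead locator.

MJ21jd85

Shift to the Maidenhead origin (180°W, 90°S): lon 244.81848, lat 91.14733.
Field: lon ⌊244.81848/20⌋ = 12 → M; lat ⌊91.14733/10⌋ = 9 → J.
Square: lon ⌊4.81848/2⌋ = 2; lat ⌊1.14733/1⌋ = 1.
Subsquare: lon ⌊0.81848/0.0833333⌋ = 9 → j; lat ⌊0.14733/0.0416667⌋ = 3 → d.
Extended square: lon ⌊0.06848/0.00833333⌋ = 8; lat ⌊0.02233/0.00416667⌋ = 5.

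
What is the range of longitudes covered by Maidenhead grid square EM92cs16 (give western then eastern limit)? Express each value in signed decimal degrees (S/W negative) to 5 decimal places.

-81.82500, -81.81667

Field E=4, M=12: +4·20° lon, +12·10° lat → SW at lon -100°, lat 30°.
Square 9, 2: +9·2° lon, +2·1° lat → SW at lon -82°, lat 32°.
Subsquare c=2, s=18: +2·0.0833333° lon, +18·0.0416667° lat → SW at lon -81.8333°, lat 32.75°.
Extended square 1, 6: +1·0.00833333° lon, +6·0.00416667° lat → SW at lon -81.825°, lat 32.775°.
Cell spans 0.00833333° lon × 0.00416667° lat.
west -81.82500, east -81.81667.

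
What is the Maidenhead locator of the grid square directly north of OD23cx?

OD24ca

Latitude subsquare x = 23; +1 → 24, wraps to 0 = a, carry into square.
Latitude square 3; +1 → 4.
The longitude characters are unchanged.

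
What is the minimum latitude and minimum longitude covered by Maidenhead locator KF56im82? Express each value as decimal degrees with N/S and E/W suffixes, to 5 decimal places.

33.49167° S, 30.73333° E

Field K=10, F=5: +10·20° lon, +5·10° lat → SW at lon 20°, lat -40°.
Square 5, 6: +5·2° lon, +6·1° lat → SW at lon 30°, lat -34°.
Subsquare i=8, m=12: +8·0.0833333° lon, +12·0.0416667° lat → SW at lon 30.6667°, lat -33.5°.
Extended square 8, 2: +8·0.00833333° lon, +2·0.00416667° lat → SW at lon 30.7333°, lat -33.4917°.
latitude 33.49167° S, longitude 30.73333° E.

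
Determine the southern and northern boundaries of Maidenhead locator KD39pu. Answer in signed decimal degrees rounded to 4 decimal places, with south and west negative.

Field K=10, D=3: +10·20° lon, +3·10° lat → SW at lon 20°, lat -60°.
Square 3, 9: +3·2° lon, +9·1° lat → SW at lon 26°, lat -51°.
Subsquare p=15, u=20: +15·0.0833333° lon, +20·0.0416667° lat → SW at lon 27.25°, lat -50.1667°.
Cell spans 0.0833333° lon × 0.0416667° lat.
south -50.1667, north -50.1250.

-50.1667, -50.1250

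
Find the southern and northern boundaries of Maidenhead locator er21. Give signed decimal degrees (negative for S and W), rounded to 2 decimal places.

81.00, 82.00

Field E=4, R=17: +4·20° lon, +17·10° lat → SW at lon -100°, lat 80°.
Square 2, 1: +2·2° lon, +1·1° lat → SW at lon -96°, lat 81°.
Cell spans 2° lon × 1° lat.
south 81.00, north 82.00.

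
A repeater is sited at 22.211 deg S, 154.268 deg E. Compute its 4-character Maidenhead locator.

QG77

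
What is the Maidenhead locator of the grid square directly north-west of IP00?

HP91

Longitude square 0; −1 → -1, wraps to 9, carry into field.
Longitude field I = 8; −1 → 7 = H.
Latitude square 0; +1 → 1.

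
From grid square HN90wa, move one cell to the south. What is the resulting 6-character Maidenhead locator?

Latitude subsquare a = 0; −1 → -1, wraps to 23 = x, carry into square.
Latitude square 0; −1 → -1, wraps to 9, carry into field.
Latitude field N = 13; −1 → 12 = M.
The longitude characters are unchanged.

HM99wx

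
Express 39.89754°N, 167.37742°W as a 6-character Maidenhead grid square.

Shift to the Maidenhead origin (180°W, 90°S): lon 12.6226, lat 129.8975.
Field: 12.6226/20 → 0 → A, 129.8975/10 → 12 → M; chars AM.
Square: 12.6226/2 → 6, 9.8975/1 → 9; chars 69.
Subsquare: 0.6226/0.0833333 → 7 → h, 0.8975/0.0416667 → 21 → v; chars hv.

AM69hv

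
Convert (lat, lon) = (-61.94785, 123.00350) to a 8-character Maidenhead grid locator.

PC18mb02

Add 180° to longitude and 90° to latitude: 303.00350, 28.05215.
Field: lon ⌊303.00350/20⌋ = 15 → P; lat ⌊28.05215/10⌋ = 2 → C.
Square: lon ⌊3.00350/2⌋ = 1; lat ⌊8.05215/1⌋ = 8.
Subsquare: lon ⌊1.00350/0.0833333⌋ = 12 → m; lat ⌊0.05215/0.0416667⌋ = 1 → b.
Extended square: lon ⌊0.00350/0.00833333⌋ = 0; lat ⌊0.01048/0.00416667⌋ = 2.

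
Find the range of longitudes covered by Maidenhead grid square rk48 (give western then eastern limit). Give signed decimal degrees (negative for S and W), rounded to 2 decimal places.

168.00, 170.00

Field R=17, K=10: +17·20° lon, +10·10° lat → SW at lon 160°, lat 10°.
Square 4, 8: +4·2° lon, +8·1° lat → SW at lon 168°, lat 18°.
Cell spans 2° lon × 1° lat.
west 168.00, east 170.00.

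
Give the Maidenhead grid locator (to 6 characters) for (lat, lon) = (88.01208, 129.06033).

PR48ma

Add 180° to longitude and 90° to latitude: 309.0603, 178.0121.
Field: 309.0603/20 → 15 → P, 178.0121/10 → 17 → R; chars PR.
Square: 9.0603/2 → 4, 8.0121/1 → 8; chars 48.
Subsquare: 1.0603/0.0833333 → 12 → m, 0.0121/0.0416667 → 0 → a; chars ma.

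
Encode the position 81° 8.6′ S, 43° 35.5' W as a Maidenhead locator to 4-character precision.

GA88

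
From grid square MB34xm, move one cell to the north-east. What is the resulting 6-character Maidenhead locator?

MB44an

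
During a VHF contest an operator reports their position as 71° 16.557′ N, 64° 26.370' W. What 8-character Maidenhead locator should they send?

FQ71sg76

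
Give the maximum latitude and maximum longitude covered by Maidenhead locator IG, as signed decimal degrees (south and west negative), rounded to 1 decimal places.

Field I=8, G=6: +8·20° lon, +6·10° lat → SW at lon -20°, lat -30°.
Cell spans 20° lon × 10° lat. NE corner is SW corner plus one full cell.
latitude -20.0, longitude 0.0.

-20.0, 0.0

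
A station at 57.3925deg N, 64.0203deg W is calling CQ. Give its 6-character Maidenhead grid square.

FO77xj

Add 180° to longitude and 90° to latitude: 115.9797, 147.3925.
Field: 115.9797/20 → 5 → F, 147.3925/10 → 14 → O; chars FO.
Square: 15.9797/2 → 7, 7.3925/1 → 7; chars 77.
Subsquare: 1.9797/0.0833333 → 23 → x, 0.3925/0.0416667 → 9 → j; chars xj.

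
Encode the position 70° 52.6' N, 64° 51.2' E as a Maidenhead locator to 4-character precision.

MQ20

Offset from 180°W / 90°S: lon 244.85°, lat 160.88°.
Field (20°×10°, letters A–R): 244.85/20 → 12 → M, 160.88/10 → 16 → Q; chars MQ.
Square (2°×1°, digits 0–9): 4.85/2 → 2, 0.88/1 → 0; chars 20.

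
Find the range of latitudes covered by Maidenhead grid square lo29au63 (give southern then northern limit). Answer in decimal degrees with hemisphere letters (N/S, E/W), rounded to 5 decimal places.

59.84583° N, 59.85000° N

Field L=11, O=14: +11·20° lon, +14·10° lat → SW at lon 40°, lat 50°.
Square 2, 9: +2·2° lon, +9·1° lat → SW at lon 44°, lat 59°.
Subsquare a=0, u=20: +0·0.0833333° lon, +20·0.0416667° lat → SW at lon 44°, lat 59.8333°.
Extended square 6, 3: +6·0.00833333° lon, +3·0.00416667° lat → SW at lon 44.05°, lat 59.8458°.
Cell spans 0.00833333° lon × 0.00416667° lat.
south 59.84583° N, north 59.85000° N.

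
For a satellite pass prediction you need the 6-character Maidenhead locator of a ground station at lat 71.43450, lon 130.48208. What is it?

PQ51fk

Shift to the Maidenhead origin (180°W, 90°S): lon 310.4821, lat 161.4345.
Field: 310.4821/20 → 15 → P, 161.4345/10 → 16 → Q; chars PQ.
Square: 10.4821/2 → 5, 1.4345/1 → 1; chars 51.
Subsquare: 0.4821/0.0833333 → 5 → f, 0.4345/0.0416667 → 10 → k; chars fk.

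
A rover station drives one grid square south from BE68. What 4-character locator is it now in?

Latitude square 8; −1 → 7.
The longitude characters are unchanged.

BE67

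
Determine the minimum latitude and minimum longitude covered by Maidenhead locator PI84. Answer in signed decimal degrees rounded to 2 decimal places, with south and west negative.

Field P=15, I=8: +15·20° lon, +8·10° lat → SW at lon 120°, lat -10°.
Square 8, 4: +8·2° lon, +4·1° lat → SW at lon 136°, lat -6°.
latitude -6.00, longitude 136.00.

-6.00, 136.00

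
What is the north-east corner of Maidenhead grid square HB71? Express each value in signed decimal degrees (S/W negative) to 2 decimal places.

-78.00, -24.00

Field H=7, B=1: +7·20° lon, +1·10° lat → SW at lon -40°, lat -80°.
Square 7, 1: +7·2° lon, +1·1° lat → SW at lon -26°, lat -79°.
Cell spans 2° lon × 1° lat. NE corner is SW corner plus one full cell.
latitude -78.00, longitude -24.00.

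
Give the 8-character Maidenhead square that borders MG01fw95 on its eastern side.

MG01gw05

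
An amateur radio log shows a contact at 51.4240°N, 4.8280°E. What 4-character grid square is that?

JO21

Add 180° to longitude and 90° to latitude: 184.83, 141.42.
Field: 184.83/20 → 9 → J, 141.42/10 → 14 → O; chars JO.
Square: 4.83/2 → 2, 1.42/1 → 1; chars 21.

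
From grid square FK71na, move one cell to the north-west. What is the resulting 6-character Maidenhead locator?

FK71mb

Longitude subsquare n = 13; −1 → 12 = m.
Latitude subsquare a = 0; +1 → 1 = b.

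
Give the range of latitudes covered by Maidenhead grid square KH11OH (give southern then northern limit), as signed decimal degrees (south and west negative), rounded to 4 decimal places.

-18.7083, -18.6667

Field K=10, H=7: +10·20° lon, +7·10° lat → SW at lon 20°, lat -20°.
Square 1, 1: +1·2° lon, +1·1° lat → SW at lon 22°, lat -19°.
Subsquare o=14, h=7: +14·0.0833333° lon, +7·0.0416667° lat → SW at lon 23.1667°, lat -18.7083°.
Cell spans 0.0833333° lon × 0.0416667° lat.
south -18.7083, north -18.6667.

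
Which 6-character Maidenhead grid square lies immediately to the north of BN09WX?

BO00wa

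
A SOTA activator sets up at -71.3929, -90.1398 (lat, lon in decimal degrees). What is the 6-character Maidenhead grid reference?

Add 180° to longitude and 90° to latitude: 89.8602, 18.6071.
Field (20°×10°, letters A–R): lon ⌊89.8602/20⌋ = 4 → E; lat ⌊18.6071/10⌋ = 1 → B.
Square (2°×1°, digits 0–9): lon ⌊9.8602/2⌋ = 4; lat ⌊8.6071/1⌋ = 8.
Subsquare (5′×2.5′, letters a–x): lon ⌊1.8602/0.0833333⌋ = 22 → w; lat ⌊0.6071/0.0416667⌋ = 14 → o.

EB48wo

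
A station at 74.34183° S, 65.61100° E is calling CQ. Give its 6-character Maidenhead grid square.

MB25tp

Offset from 180°W / 90°S: lon 245.6110°, lat 15.6582°.
Field: lon ⌊245.6110/20⌋ = 12 → M; lat ⌊15.6582/10⌋ = 1 → B.
Square: lon ⌊5.6110/2⌋ = 2; lat ⌊5.6582/1⌋ = 5.
Subsquare: lon ⌊1.6110/0.0833333⌋ = 19 → t; lat ⌊0.6582/0.0416667⌋ = 15 → p.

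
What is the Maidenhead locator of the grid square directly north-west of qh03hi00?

QH03gi91

Longitude extended square 0; −1 → -1, wraps to 9, carry into subsquare.
Longitude subsquare h = 7; −1 → 6 = g.
Latitude extended square 0; +1 → 1.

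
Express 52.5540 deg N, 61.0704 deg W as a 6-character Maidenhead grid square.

Offset from 180°W / 90°S: lon 118.9296°, lat 142.5540°.
Field: 118.9296/20 → 5 → F, 142.5540/10 → 14 → O; chars FO.
Square: 18.9296/2 → 9, 2.5540/1 → 2; chars 92.
Subsquare: 0.9296/0.0833333 → 11 → l, 0.5540/0.0416667 → 13 → n; chars ln.

FO92ln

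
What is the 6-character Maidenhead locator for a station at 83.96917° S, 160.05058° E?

RA06aa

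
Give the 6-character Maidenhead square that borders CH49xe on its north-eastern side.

CH59af

Longitude subsquare x = 23; +1 → 24, wraps to 0 = a, carry into square.
Longitude square 4; +1 → 5.
Latitude subsquare e = 4; +1 → 5 = f.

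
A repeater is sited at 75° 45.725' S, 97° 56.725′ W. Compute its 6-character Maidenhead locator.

Add 180° to longitude and 90° to latitude: 82.0546, 14.2379.
Field: 82.0546/20 → 4 → E, 14.2379/10 → 1 → B; chars EB.
Square: 2.0546/2 → 1, 4.2379/1 → 4; chars 14.
Subsquare: 0.0546/0.0833333 → 0 → a, 0.2379/0.0416667 → 5 → f; chars af.

EB14af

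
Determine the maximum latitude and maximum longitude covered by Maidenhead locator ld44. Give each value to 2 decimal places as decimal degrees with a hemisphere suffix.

55.00° S, 50.00° E

Field L=11, D=3: +11·20° lon, +3·10° lat → SW at lon 40°, lat -60°.
Square 4, 4: +4·2° lon, +4·1° lat → SW at lon 48°, lat -56°.
Cell spans 2° lon × 1° lat. NE corner is SW corner plus one full cell.
latitude 55.00° S, longitude 50.00° E.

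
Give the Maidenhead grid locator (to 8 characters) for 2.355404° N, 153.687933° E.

QJ62ui25

Shift to the Maidenhead origin (180°W, 90°S): lon 333.68793, lat 92.35540.
Field (20°×10°, letters A–R): lon ⌊333.68793/20⌋ = 16 → Q; lat ⌊92.35540/10⌋ = 9 → J.
Square (2°×1°, digits 0–9): lon ⌊13.68793/2⌋ = 6; lat ⌊2.35540/1⌋ = 2.
Subsquare (5′×2.5′, letters a–x): lon ⌊1.68793/0.0833333⌋ = 20 → u; lat ⌊0.35540/0.0416667⌋ = 8 → i.
Extended square (30″×15″, digits 0–9): lon ⌊0.02127/0.00833333⌋ = 2; lat ⌊0.02207/0.00416667⌋ = 5.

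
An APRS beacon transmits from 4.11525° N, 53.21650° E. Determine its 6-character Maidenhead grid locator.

LJ64oc

Shift to the Maidenhead origin (180°W, 90°S): lon 233.2165, lat 94.1153.
Field (20°×10°, letters A–R): lon ⌊233.2165/20⌋ = 11 → L; lat ⌊94.1153/10⌋ = 9 → J.
Square (2°×1°, digits 0–9): lon ⌊13.2165/2⌋ = 6; lat ⌊4.1153/1⌋ = 4.
Subsquare (5′×2.5′, letters a–x): lon ⌊1.2165/0.0833333⌋ = 14 → o; lat ⌊0.1153/0.0416667⌋ = 2 → c.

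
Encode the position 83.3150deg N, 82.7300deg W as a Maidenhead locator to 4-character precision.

Shift to the Maidenhead origin (180°W, 90°S): lon 97.27, lat 173.31.
Field: lon ⌊97.27/20⌋ = 4 → E; lat ⌊173.31/10⌋ = 17 → R.
Square: lon ⌊17.27/2⌋ = 8; lat ⌊3.31/1⌋ = 3.

ER83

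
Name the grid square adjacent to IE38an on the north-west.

Longitude subsquare a = 0; −1 → -1, wraps to 23 = x, carry into square.
Longitude square 3; −1 → 2.
Latitude subsquare n = 13; +1 → 14 = o.

IE28xo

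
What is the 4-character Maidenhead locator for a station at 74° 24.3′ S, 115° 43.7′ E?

OB75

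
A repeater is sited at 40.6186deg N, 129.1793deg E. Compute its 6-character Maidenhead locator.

Offset from 180°W / 90°S: lon 309.1793°, lat 130.6186°.
Field: lon ⌊309.1793/20⌋ = 15 → P; lat ⌊130.6186/10⌋ = 13 → N.
Square: lon ⌊9.1793/2⌋ = 4; lat ⌊0.6186/1⌋ = 0.
Subsquare: lon ⌊1.1793/0.0833333⌋ = 14 → o; lat ⌊0.6186/0.0416667⌋ = 14 → o.

PN40oo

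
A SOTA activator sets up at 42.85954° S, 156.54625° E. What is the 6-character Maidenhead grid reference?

QE87gd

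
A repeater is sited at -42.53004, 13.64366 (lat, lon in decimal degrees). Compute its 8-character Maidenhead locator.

Shift to the Maidenhead origin (180°W, 90°S): lon 193.64366, lat 47.46996.
Field: 193.64366/20 → 9 → J, 47.46996/10 → 4 → E; chars JE.
Square: 13.64366/2 → 6, 7.46996/1 → 7; chars 67.
Subsquare: 1.64366/0.0833333 → 19 → t, 0.46996/0.0416667 → 11 → l; chars tl.
Extended square: 0.06033/0.00833333 → 7, 0.01163/0.00416667 → 2; chars 72.

JE67tl72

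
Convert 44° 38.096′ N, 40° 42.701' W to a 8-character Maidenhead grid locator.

Shift to the Maidenhead origin (180°W, 90°S): lon 139.28832, lat 134.63493.
Field: 139.28832/20 → 6 → G, 134.63493/10 → 13 → N; chars GN.
Square: 19.28832/2 → 9, 4.63493/1 → 4; chars 94.
Subsquare: 1.28832/0.0833333 → 15 → p, 0.63493/0.0416667 → 15 → p; chars pp.
Extended square: 0.03832/0.00833333 → 4, 0.00993/0.00416667 → 2; chars 42.

GN94pp42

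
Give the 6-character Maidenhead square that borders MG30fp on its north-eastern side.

MG30gq

Longitude subsquare f = 5; +1 → 6 = g.
Latitude subsquare p = 15; +1 → 16 = q.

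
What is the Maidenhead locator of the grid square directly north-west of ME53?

ME44

Longitude square 5; −1 → 4.
Latitude square 3; +1 → 4.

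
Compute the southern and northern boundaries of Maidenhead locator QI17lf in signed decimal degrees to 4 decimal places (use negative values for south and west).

Field Q=16, I=8: +16·20° lon, +8·10° lat → SW at lon 140°, lat -10°.
Square 1, 7: +1·2° lon, +7·1° lat → SW at lon 142°, lat -3°.
Subsquare l=11, f=5: +11·0.0833333° lon, +5·0.0416667° lat → SW at lon 142.917°, lat -2.79167°.
Cell spans 0.0833333° lon × 0.0416667° lat.
south -2.7917, north -2.7500.

-2.7917, -2.7500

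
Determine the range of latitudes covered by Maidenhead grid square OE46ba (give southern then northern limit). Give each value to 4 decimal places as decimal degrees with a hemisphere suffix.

Field O=14, E=4: +14·20° lon, +4·10° lat → SW at lon 100°, lat -50°.
Square 4, 6: +4·2° lon, +6·1° lat → SW at lon 108°, lat -44°.
Subsquare b=1, a=0: +1·0.0833333° lon, +0·0.0416667° lat → SW at lon 108.083°, lat -44°.
Cell spans 0.0833333° lon × 0.0416667° lat.
south 44.0000° S, north 43.9583° S.

44.0000° S, 43.9583° S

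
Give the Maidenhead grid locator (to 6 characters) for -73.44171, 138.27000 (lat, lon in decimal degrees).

Shift to the Maidenhead origin (180°W, 90°S): lon 318.2700, lat 16.5583.
Field: 318.2700/20 → 15 → P, 16.5583/10 → 1 → B; chars PB.
Square: 18.2700/2 → 9, 6.5583/1 → 6; chars 96.
Subsquare: 0.2700/0.0833333 → 3 → d, 0.5583/0.0416667 → 13 → n; chars dn.

PB96dn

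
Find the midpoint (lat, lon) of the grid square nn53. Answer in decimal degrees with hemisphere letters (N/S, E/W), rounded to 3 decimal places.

43.500° N, 91.000° E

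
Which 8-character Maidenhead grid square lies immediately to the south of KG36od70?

KG36oc79

Latitude extended square 0; −1 → -1, wraps to 9, carry into subsquare.
Latitude subsquare d = 3; −1 → 2 = c.
The longitude characters are unchanged.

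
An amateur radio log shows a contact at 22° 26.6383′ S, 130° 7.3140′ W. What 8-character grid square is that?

CG47wn53

Shift to the Maidenhead origin (180°W, 90°S): lon 49.87810, lat 67.55603.
Field: 49.87810/20 → 2 → C, 67.55603/10 → 6 → G; chars CG.
Square: 9.87810/2 → 4, 7.55603/1 → 7; chars 47.
Subsquare: 1.87810/0.0833333 → 22 → w, 0.55603/0.0416667 → 13 → n; chars wn.
Extended square: 0.04477/0.00833333 → 5, 0.01436/0.00416667 → 3; chars 53.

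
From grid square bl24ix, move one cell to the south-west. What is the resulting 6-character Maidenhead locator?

BL24hw

Longitude subsquare i = 8; −1 → 7 = h.
Latitude subsquare x = 23; −1 → 22 = w.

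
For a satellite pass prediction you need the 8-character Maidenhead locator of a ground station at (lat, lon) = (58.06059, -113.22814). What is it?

Offset from 180°W / 90°S: lon 66.77186°, lat 148.06059°.
Field: lon ⌊66.77186/20⌋ = 3 → D; lat ⌊148.06059/10⌋ = 14 → O.
Square: lon ⌊6.77186/2⌋ = 3; lat ⌊8.06059/1⌋ = 8.
Subsquare: lon ⌊0.77186/0.0833333⌋ = 9 → j; lat ⌊0.06059/0.0416667⌋ = 1 → b.
Extended square: lon ⌊0.02186/0.00833333⌋ = 2; lat ⌊0.01892/0.00416667⌋ = 4.

DO38jb24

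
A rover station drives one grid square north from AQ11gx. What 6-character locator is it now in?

AQ12ga

Latitude subsquare x = 23; +1 → 24, wraps to 0 = a, carry into square.
Latitude square 1; +1 → 2.
The longitude characters are unchanged.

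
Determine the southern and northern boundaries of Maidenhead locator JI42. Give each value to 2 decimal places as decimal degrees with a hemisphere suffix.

Field J=9, I=8: +9·20° lon, +8·10° lat → SW at lon 0°, lat -10°.
Square 4, 2: +4·2° lon, +2·1° lat → SW at lon 8°, lat -8°.
Cell spans 2° lon × 1° lat.
south 8.00° S, north 7.00° S.

8.00° S, 7.00° S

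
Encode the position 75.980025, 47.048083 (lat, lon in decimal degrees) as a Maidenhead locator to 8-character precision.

Add 180° to longitude and 90° to latitude: 227.04808, 165.98003.
Field: lon ⌊227.04808/20⌋ = 11 → L; lat ⌊165.98003/10⌋ = 16 → Q.
Square: lon ⌊7.04808/2⌋ = 3; lat ⌊5.98003/1⌋ = 5.
Subsquare: lon ⌊1.04808/0.0833333⌋ = 12 → m; lat ⌊0.98003/0.0416667⌋ = 23 → x.
Extended square: lon ⌊0.04808/0.00833333⌋ = 5; lat ⌊0.02169/0.00416667⌋ = 5.

LQ35mx55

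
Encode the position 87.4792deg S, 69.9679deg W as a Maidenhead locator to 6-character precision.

FA52am

Offset from 180°W / 90°S: lon 110.0321°, lat 2.5208°.
Field (20°×10°, letters A–R): 110.0321/20 → 5 → F, 2.5208/10 → 0 → A; chars FA.
Square (2°×1°, digits 0–9): 10.0321/2 → 5, 2.5208/1 → 2; chars 52.
Subsquare (5′×2.5′, letters a–x): 0.0321/0.0833333 → 0 → a, 0.5208/0.0416667 → 12 → m; chars am.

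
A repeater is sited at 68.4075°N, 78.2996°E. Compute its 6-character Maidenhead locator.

MP98dj

Add 180° to longitude and 90° to latitude: 258.2996, 158.4075.
Field (20°×10°, letters A–R): lon ⌊258.2996/20⌋ = 12 → M; lat ⌊158.4075/10⌋ = 15 → P.
Square (2°×1°, digits 0–9): lon ⌊18.2996/2⌋ = 9; lat ⌊8.4075/1⌋ = 8.
Subsquare (5′×2.5′, letters a–x): lon ⌊0.2996/0.0833333⌋ = 3 → d; lat ⌊0.4075/0.0416667⌋ = 9 → j.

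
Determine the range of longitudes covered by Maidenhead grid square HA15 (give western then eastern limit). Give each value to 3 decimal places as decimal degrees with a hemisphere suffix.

Field H=7, A=0: +7·20° lon, +0·10° lat → SW at lon -40°, lat -90°.
Square 1, 5: +1·2° lon, +5·1° lat → SW at lon -38°, lat -85°.
Cell spans 2° lon × 1° lat.
west 38.000° W, east 36.000° W.

38.000° W, 36.000° W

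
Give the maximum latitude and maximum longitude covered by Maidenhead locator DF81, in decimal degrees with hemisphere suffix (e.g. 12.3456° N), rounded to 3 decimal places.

38.000° S, 102.000° W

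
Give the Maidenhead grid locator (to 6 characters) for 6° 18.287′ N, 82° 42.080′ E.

NJ16ih

Offset from 180°W / 90°S: lon 262.7013°, lat 96.3048°.
Field: lon ⌊262.7013/20⌋ = 13 → N; lat ⌊96.3048/10⌋ = 9 → J.
Square: lon ⌊2.7013/2⌋ = 1; lat ⌊6.3048/1⌋ = 6.
Subsquare: lon ⌊0.7013/0.0833333⌋ = 8 → i; lat ⌊0.3048/0.0416667⌋ = 7 → h.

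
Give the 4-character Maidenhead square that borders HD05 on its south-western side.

GD94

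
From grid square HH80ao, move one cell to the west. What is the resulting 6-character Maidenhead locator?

HH70xo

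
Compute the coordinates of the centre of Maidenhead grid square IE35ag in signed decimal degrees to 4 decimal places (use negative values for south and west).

-44.7292, -13.9583

Field I=8, E=4: +8·20° lon, +4·10° lat → SW at lon -20°, lat -50°.
Square 3, 5: +3·2° lon, +5·1° lat → SW at lon -14°, lat -45°.
Subsquare a=0, g=6: +0·0.0833333° lon, +6·0.0416667° lat → SW at lon -14°, lat -44.75°.
Cell spans 0.0833333° lon × 0.0416667° lat. Centre is SW corner plus half of each.
latitude -44.7292, longitude -13.9583.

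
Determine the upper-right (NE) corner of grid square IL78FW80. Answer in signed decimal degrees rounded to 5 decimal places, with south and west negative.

28.92083, -5.50833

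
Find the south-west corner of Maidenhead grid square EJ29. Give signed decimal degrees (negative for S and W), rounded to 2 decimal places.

9.00, -96.00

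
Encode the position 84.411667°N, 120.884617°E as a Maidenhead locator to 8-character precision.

Add 180° to longitude and 90° to latitude: 300.88462, 174.41167.
Field: 300.88462/20 → 15 → P, 174.41167/10 → 17 → R; chars PR.
Square: 0.88462/2 → 0, 4.41167/1 → 4; chars 04.
Subsquare: 0.88462/0.0833333 → 10 → k, 0.41167/0.0416667 → 9 → j; chars kj.
Extended square: 0.05128/0.00833333 → 6, 0.03667/0.00416667 → 8; chars 68.

PR04kj68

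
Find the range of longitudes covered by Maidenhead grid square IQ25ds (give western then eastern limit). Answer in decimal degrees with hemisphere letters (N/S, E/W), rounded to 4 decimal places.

Field I=8, Q=16: +8·20° lon, +16·10° lat → SW at lon -20°, lat 70°.
Square 2, 5: +2·2° lon, +5·1° lat → SW at lon -16°, lat 75°.
Subsquare d=3, s=18: +3·0.0833333° lon, +18·0.0416667° lat → SW at lon -15.75°, lat 75.75°.
Cell spans 0.0833333° lon × 0.0416667° lat.
west 15.7500° W, east 15.6667° W.

15.7500° W, 15.6667° W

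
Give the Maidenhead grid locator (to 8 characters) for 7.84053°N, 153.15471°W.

BJ37ku11

Offset from 180°W / 90°S: lon 26.84529°, lat 97.84053°.
Field (20°×10°, letters A–R): 26.84529/20 → 1 → B, 97.84053/10 → 9 → J; chars BJ.
Square (2°×1°, digits 0–9): 6.84529/2 → 3, 7.84053/1 → 7; chars 37.
Subsquare (5′×2.5′, letters a–x): 0.84529/0.0833333 → 10 → k, 0.84053/0.0416667 → 20 → u; chars ku.
Extended square (30″×15″, digits 0–9): 0.01196/0.00833333 → 1, 0.00720/0.00416667 → 1; chars 11.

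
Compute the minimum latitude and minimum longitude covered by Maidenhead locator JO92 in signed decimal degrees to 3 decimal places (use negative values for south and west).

52.000, 18.000

Field J=9, O=14: +9·20° lon, +14·10° lat → SW at lon 0°, lat 50°.
Square 9, 2: +9·2° lon, +2·1° lat → SW at lon 18°, lat 52°.
latitude 52.000, longitude 18.000.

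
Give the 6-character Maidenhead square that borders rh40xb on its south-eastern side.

Longitude subsquare x = 23; +1 → 24, wraps to 0 = a, carry into square.
Longitude square 4; +1 → 5.
Latitude subsquare b = 1; −1 → 0 = a.

RH50aa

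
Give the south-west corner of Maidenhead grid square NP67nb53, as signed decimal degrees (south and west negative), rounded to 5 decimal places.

67.05417, 93.12500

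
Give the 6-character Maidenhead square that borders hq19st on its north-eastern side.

Longitude subsquare s = 18; +1 → 19 = t.
Latitude subsquare t = 19; +1 → 20 = u.

HQ19tu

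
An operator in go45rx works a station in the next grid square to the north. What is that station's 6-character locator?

GO46ra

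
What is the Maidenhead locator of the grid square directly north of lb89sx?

LC80sa

Latitude subsquare x = 23; +1 → 24, wraps to 0 = a, carry into square.
Latitude square 9; +1 → 10, wraps to 0, carry into field.
Latitude field B = 1; +1 → 2 = C.
The longitude characters are unchanged.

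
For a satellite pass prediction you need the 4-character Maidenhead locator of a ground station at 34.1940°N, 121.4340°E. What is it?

Offset from 180°W / 90°S: lon 301.43°, lat 124.19°.
Field: lon ⌊301.43/20⌋ = 15 → P; lat ⌊124.19/10⌋ = 12 → M.
Square: lon ⌊1.43/2⌋ = 0; lat ⌊4.19/1⌋ = 4.

PM04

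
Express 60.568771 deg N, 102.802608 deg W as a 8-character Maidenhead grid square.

DP80on36

Offset from 180°W / 90°S: lon 77.19739°, lat 150.56877°.
Field: lon ⌊77.19739/20⌋ = 3 → D; lat ⌊150.56877/10⌋ = 15 → P.
Square: lon ⌊17.19739/2⌋ = 8; lat ⌊0.56877/1⌋ = 0.
Subsquare: lon ⌊1.19739/0.0833333⌋ = 14 → o; lat ⌊0.56877/0.0416667⌋ = 13 → n.
Extended square: lon ⌊0.03073/0.00833333⌋ = 3; lat ⌊0.02710/0.00416667⌋ = 6.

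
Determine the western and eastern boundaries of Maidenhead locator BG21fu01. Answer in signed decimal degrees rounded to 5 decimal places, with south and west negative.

Field B=1, G=6: +1·20° lon, +6·10° lat → SW at lon -160°, lat -30°.
Square 2, 1: +2·2° lon, +1·1° lat → SW at lon -156°, lat -29°.
Subsquare f=5, u=20: +5·0.0833333° lon, +20·0.0416667° lat → SW at lon -155.583°, lat -28.1667°.
Extended square 0, 1: +0·0.00833333° lon, +1·0.00416667° lat → SW at lon -155.583°, lat -28.1625°.
Cell spans 0.00833333° lon × 0.00416667° lat.
west -155.58333, east -155.57500.

-155.58333, -155.57500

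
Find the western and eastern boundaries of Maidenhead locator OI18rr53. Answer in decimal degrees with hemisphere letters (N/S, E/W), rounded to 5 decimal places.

Field O=14, I=8: +14·20° lon, +8·10° lat → SW at lon 100°, lat -10°.
Square 1, 8: +1·2° lon, +8·1° lat → SW at lon 102°, lat -2°.
Subsquare r=17, r=17: +17·0.0833333° lon, +17·0.0416667° lat → SW at lon 103.417°, lat -1.29167°.
Extended square 5, 3: +5·0.00833333° lon, +3·0.00416667° lat → SW at lon 103.458°, lat -1.27917°.
Cell spans 0.00833333° lon × 0.00416667° lat.
west 103.45833° E, east 103.46667° E.

103.45833° E, 103.46667° E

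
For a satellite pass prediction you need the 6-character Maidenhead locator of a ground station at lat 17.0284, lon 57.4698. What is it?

LK87ra

Shift to the Maidenhead origin (180°W, 90°S): lon 237.4698, lat 107.0284.
Field: lon ⌊237.4698/20⌋ = 11 → L; lat ⌊107.0284/10⌋ = 10 → K.
Square: lon ⌊17.4698/2⌋ = 8; lat ⌊7.0284/1⌋ = 7.
Subsquare: lon ⌊1.4698/0.0833333⌋ = 17 → r; lat ⌊0.0284/0.0416667⌋ = 0 → a.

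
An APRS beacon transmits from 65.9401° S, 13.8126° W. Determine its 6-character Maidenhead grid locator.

Offset from 180°W / 90°S: lon 166.1874°, lat 24.0599°.
Field: 166.1874/20 → 8 → I, 24.0599/10 → 2 → C; chars IC.
Square: 6.1874/2 → 3, 4.0599/1 → 4; chars 34.
Subsquare: 0.1874/0.0833333 → 2 → c, 0.0599/0.0416667 → 1 → b; chars cb.

IC34cb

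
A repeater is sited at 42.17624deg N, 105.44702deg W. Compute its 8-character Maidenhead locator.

DN72ge62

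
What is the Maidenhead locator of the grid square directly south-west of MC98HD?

MC98gc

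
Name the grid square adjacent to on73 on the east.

ON83

Longitude square 7; +1 → 8.
The latitude characters are unchanged.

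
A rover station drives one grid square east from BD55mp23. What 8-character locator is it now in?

BD55mp33

Longitude extended square 2; +1 → 3.
The latitude characters are unchanged.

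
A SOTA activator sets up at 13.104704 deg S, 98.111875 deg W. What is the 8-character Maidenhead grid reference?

Shift to the Maidenhead origin (180°W, 90°S): lon 81.88813, lat 76.89530.
Field (20°×10°, letters A–R): 81.88813/20 → 4 → E, 76.89530/10 → 7 → H; chars EH.
Square (2°×1°, digits 0–9): 1.88813/2 → 0, 6.89530/1 → 6; chars 06.
Subsquare (5′×2.5′, letters a–x): 1.88813/0.0833333 → 22 → w, 0.89530/0.0416667 → 21 → v; chars wv.
Extended square (30″×15″, digits 0–9): 0.05479/0.00833333 → 6, 0.02030/0.00416667 → 4; chars 64.

EH06wv64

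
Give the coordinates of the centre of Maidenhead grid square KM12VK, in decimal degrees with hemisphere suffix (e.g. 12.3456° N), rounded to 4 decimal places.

32.4375° N, 23.7917° E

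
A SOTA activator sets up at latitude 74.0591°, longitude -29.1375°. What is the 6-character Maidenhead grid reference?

HQ54kb

Shift to the Maidenhead origin (180°W, 90°S): lon 150.8625, lat 164.0591.
Field: lon ⌊150.8625/20⌋ = 7 → H; lat ⌊164.0591/10⌋ = 16 → Q.
Square: lon ⌊10.8625/2⌋ = 5; lat ⌊4.0591/1⌋ = 4.
Subsquare: lon ⌊0.8625/0.0833333⌋ = 10 → k; lat ⌊0.0591/0.0416667⌋ = 1 → b.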